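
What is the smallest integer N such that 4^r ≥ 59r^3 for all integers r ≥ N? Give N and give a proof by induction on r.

N = 8

At r = 7: 16384 < 20237, so the inequality fails and N ≥ 8. We prove 4^r ≥ 59r^3 for all r ≥ 8.
For the base case r = 8: 4^r = 65536 and 59r^3 = 30208, so 65536 ≥ 30208.
Inductive step: assume the claim holds for r = j, so 4^j ≥ 59j^3.
Then 4^(j + 1) = 4·(4^j) ≥ 4·(59j^3).
Also, for j ≥ 8 we have 4·(59j^3) ≥ 59(j+1)^3, since 4 ≥ (1 + 1/j)^3 for all j ≥ 8.
Combining, 4^(j + 1) ≥ 59(j+1)^3.
Hence, by induction on r, the claim holds for every r ≥ 8.
Hence the smallest such N is 8.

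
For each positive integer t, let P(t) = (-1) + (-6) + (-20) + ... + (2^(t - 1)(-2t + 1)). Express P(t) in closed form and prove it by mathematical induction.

P(t) = 2^t(-2t + 3) - 3

We claim P(t) = 2^t(-2t + 3) - 3 for all t ≥ 1.
Base case (t = 1): P(1) = -1, and the closed form gives -1. They agree.
Inductive step: assume the claim holds for t = i, so P(i) = 2^i(-2i + 3) - 3.
Then P(i+1) = P(i) + (2^i(-2i - 1)) = (2^i(-2i + 3) - 3) + (2^i(-2i - 1)).
Simplifying, P(i+1) = 2^(i + 1) - 2^(i + 2)i - 3 = 2^(i+1)(-2(i+1) + 3) - 3,
which is the closed form with t = i+1.
Hence, by induction on t, the claim holds for every t ≥ 1.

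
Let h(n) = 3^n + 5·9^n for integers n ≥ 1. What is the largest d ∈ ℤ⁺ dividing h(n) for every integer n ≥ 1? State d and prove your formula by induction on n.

d = 6

Computing the first values: h(1) = 48 and h(2) = 414; gcd(48, 414) = 6, so d ≤ 6.
We prove 6 | 3^n + 5·9^n for all n ≥ 1 by induction on n.
Base case (n = 1): h(1) = 48 = 6·(8), so 6 | h(1).
Suppose the result is true for n = m, i.e. 6 | h(m). Then
h(m+1) − 9·h(m) = (3^(m+1) + 5·9^(m+1)) − 9·(3^m + 5·9^m) = (1)·3^m·(3 − 9) = (-6)·3^m. Since 6 | h(m) by the inductive hypothesis, 6 | 9·h(m); and 6 | -6 since -6 = 6·-1. Therefore 6 | h(m+1).
By the principle of mathematical induction, the result holds for all n ≥ 1.
Therefore the largest such d is 6.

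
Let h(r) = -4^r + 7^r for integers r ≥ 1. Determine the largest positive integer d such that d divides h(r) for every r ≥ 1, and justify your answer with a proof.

Computing the first values: h(1) = 3 and h(2) = 33; gcd(3, 33) = 3, so d ≤ 3.
We prove 3 | -4^r + 7^r for all r ≥ 1 by induction on r.
Base step (r = 1): h(1) = 3 = 3·(1), so 3 | h(1).
Inductive step: suppose the statement holds for some m ≥ 1, i.e. 3 | h(m). Then
7^{m+1} − 4^{m+1} = 7·7^m − 4·4^m = 7·(7^m − 4^m) + (3)·4^m. The first term is divisible by 3 by the inductive hypothesis, and the second term (3)·4^m is divisible by 3 since 3 | 3. Hence 3 | h(m+1).
By the principle of mathematical induction, the result holds for all r ≥ 1.
Therefore the largest such d is 3.

d = 3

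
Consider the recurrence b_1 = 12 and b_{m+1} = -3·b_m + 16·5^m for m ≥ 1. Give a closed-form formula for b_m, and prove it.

Computing the first terms: b_1 = 12, b_2 = 44, b_3 = 268. This suggests b_m = 2(-3)^(m - 1) + 2·5^m.
When m = 1: the formula gives 12 = 12 = b_1.
For the inductive step, assume it holds for an arbitrary k ≥ 1, so b_k = 2(-3)^(k - 1) + 2·5^k.
Then b_{k+1} = -3·b_k + 16·5^k = -3·(2(-3)^(k - 1) + 2·5^k) + 16·5^k = 2(-3)^k + 2·5^(k + 1) = 2(-3)^((k+1) - 1) + 2·5^(k+1),
which is the claimed formula at m = k+1.
This completes the induction.

b_m = 2(-3)^(m - 1) + 2·5^m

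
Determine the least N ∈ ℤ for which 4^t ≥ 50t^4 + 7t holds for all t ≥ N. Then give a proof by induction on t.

At t = 9: 262144 < 328113, so the inequality fails and N ≥ 10. We prove 4^t ≥ 50t^4 + 7t for all t ≥ 10.
Base case (t = 10): 4^t = 1048576 and 50t^4 + 7t = 500070, so 1048576 ≥ 500070.
Suppose the result is true for t = k, so 4^k ≥ 50k^4 + 7k.
Then 4^(k + 1) = 4·(4^k) ≥ 4·(50k^4 + 7k).
Also, for k ≥ 10 we have 4·(50k^4 + 7k) ≥ 50(k+1)^4 + 7(k+1), since 4·(50k^4 + 7k) − (50(k+1)^4 + 7(k+1)) = 150k^4 - 200k^3 - 300k^2 - 179k - 57, which is nonnegative for all k ≥ 10.
Combining, 4^(k + 1) ≥ 50(k+1)^4 + 7(k+1).
By the principle of mathematical induction, the result holds for all t ≥ 10.
Hence the smallest such N is 10.

N = 10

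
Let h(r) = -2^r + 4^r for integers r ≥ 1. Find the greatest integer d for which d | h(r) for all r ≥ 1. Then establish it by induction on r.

d = 2

Computing the first values: h(1) = 2 and h(2) = 12; gcd(2, 12) = 2, so d ≤ 2.
We prove 2 | -2^r + 4^r for all r ≥ 1 by induction on r.
For the base case r = 1: h(1) = 2 = 2·(1), so 2 | h(1).
For the inductive step, assume it holds for an arbitrary i ≥ 1, i.e. 2 | h(i). Then
4^{i+1} − 2^{i+1} = 4·4^i − 2·2^i = 4·(4^i − 2^i) + (2)·2^i. The first term is divisible by 2 by the inductive hypothesis, and the second term (2)·2^i is divisible by 2 since 2 | 2. Hence 2 | h(i+1).
This completes the induction.
Therefore the largest such d is 2.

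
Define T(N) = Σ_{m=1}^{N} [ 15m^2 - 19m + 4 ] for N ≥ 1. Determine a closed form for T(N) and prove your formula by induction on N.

T(N) = N(N - 1)(5N + 3)

We claim T(N) = N(N - 1)(5N + 3) for all N ≥ 1.
For the base case N = 1: T(1) = 0, and the closed form gives 0. They agree.
Inductive step: assume the claim holds for N = m, so T(m) = m(5m^2 - 2m - 3).
Then T(m+1) = T(m) + (m(15m + 11)) = (m(5m^2 - 2m - 3)) + (m(15m + 11)).
Simplifying, T(m+1) = m(m + 1)(5m + 8) = (m+1)((m+1) - 1)(5(m+1) + 3),
which is the closed form with N = m+1.
Hence, by induction on N, the claim holds for every N ≥ 1.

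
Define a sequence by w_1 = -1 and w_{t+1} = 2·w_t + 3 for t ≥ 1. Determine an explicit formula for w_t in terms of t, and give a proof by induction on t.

w_t = 2^t - 3

Computing the first terms: w_1 = -1, w_2 = 1, w_3 = 5. This suggests w_t = 2^t - 3.
For the base case t = 1: the formula gives -1 = -1 = w_1.
For the inductive step, assume it holds for an arbitrary i ≥ 1, so w_i = 2^i - 3.
Then w_{i+1} = 2·w_i + 3 = 2·(2^i - 3) + 3 = 2^(i + 1) - 3,
which is the claimed formula at t = i+1.
This completes the induction.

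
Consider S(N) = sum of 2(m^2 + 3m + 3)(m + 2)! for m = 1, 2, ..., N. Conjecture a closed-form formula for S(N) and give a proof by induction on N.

We claim S(N) = (2N + 2)(N + 3)! - 12 for all N ≥ 1.
For the base case N = 1: S(1) = 84, and the closed form gives 84. They agree.
For the inductive step, assume it holds for an arbitrary m ≥ 1, so S(m) = (2m + 2)(m + 3)! - 12.
Then S(m+1) = S(m) + (2(m^2 + 5m + 7)(m + 3)!) = ((2m + 2)(m + 3)! - 12) + (2(m^2 + 5m + 7)(m + 3)!).
Simplifying, S(m+1) = (2(m+1) + 2)((m+1) + 3)! - 12,
which is the closed form with N = m+1.
Hence, by induction on N, the claim holds for every N ≥ 1.

S(N) = (2N + 2)(N + 3)! - 12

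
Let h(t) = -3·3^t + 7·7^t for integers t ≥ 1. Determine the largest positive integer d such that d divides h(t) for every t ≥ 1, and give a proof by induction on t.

d = 4

Computing the first values: h(1) = 40 and h(2) = 316; gcd(40, 316) = 4, so d ≤ 4.
We prove 4 | -3·3^t + 7·7^t for all t ≥ 1 by induction on t.
Base case (t = 1): h(1) = 40 = 4·(10), so 4 | h(1).
Suppose the result is true for t = k, i.e. 4 | h(k). Then
h(k+1) − 7·h(k) = (-3·3^(k+1) + 7·7^(k+1)) − 7·(-3·3^k + 7·7^k) = (-3)·3^k·(3 − 7) = (12)·3^k. Since 4 | h(k) by the inductive hypothesis, 4 | 7·h(k); and 4 | 12 since 12 = 4·3. Therefore 4 | h(k+1).
Hence, by induction on t, the claim holds for every t ≥ 1.
Therefore the largest such d is 4.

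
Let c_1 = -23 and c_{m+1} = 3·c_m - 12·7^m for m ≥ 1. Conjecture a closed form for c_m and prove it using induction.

c_m = -2·3^(m - 1) - 3·7^m

Computing the first terms: c_1 = -23, c_2 = -153, c_3 = -1047. This suggests c_m = -2·3^(m - 1) - 3·7^m.
For the base case m = 1: the formula gives -23 = -23 = c_1.
Inductive step: suppose the statement holds for some i ≥ 1, so c_i = -2·3^(i - 1) - 3·7^i.
Then c_{i+1} = 3·c_i - 12·7^i = 3·(-2·3^(i - 1) - 3·7^i) - 12·7^i = -2·3^i - 3·7^(i + 1) = -2·3^((i+1) - 1) - 3·7^(i+1),
which is the claimed formula at m = i+1.
This completes the induction.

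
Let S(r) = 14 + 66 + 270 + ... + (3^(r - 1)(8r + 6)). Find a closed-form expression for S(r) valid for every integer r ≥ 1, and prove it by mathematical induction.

We claim S(r) = 3^r(4r + 1) - 1 for all r ≥ 1.
For the base case r = 1: S(1) = 14, and the closed form gives 14. They agree.
Inductive step: suppose the statement holds for some i ≥ 1, so S(i) = 3^i(4i + 1) - 1.
Then S(i+1) = S(i) + (3^i(8i + 14)) = (3^i(4i + 1) - 1) + (3^i(8i + 14)).
Simplifying, S(i+1) = 12·3^i·i + 15·3^i - 1 = 3^(i+1)(4(i+1) + 1) - 1,
which is the closed form with r = i+1.
Hence, by induction on r, the claim holds for every r ≥ 1.

S(r) = 3^r(4r + 1) - 1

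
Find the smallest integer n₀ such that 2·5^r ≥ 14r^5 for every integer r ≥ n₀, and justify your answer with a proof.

At r = 7: 156250 < 235298, so the inequality fails and n₀ ≥ 8. We prove 2·5^r ≥ 14r^5 for all r ≥ 8.
For the base case r = 8: 2·5^r = 781250 and 14r^5 = 458752, so 781250 ≥ 458752.
Inductive step: suppose the statement holds for some i ≥ 8, so 2·5^i ≥ 14i^5.
Then 2·5^(i + 1) = 5·(2·5^i) ≥ 5·(14i^5).
Also, for i ≥ 8 we have 5·(14i^5) ≥ 14(i+1)^5, since 5 ≥ (1 + 1/i)^5 for all i ≥ 8.
Combining, 2·5^(i + 1) ≥ 14(i+1)^5.
This completes the induction.
Hence the smallest such n₀ is 8.

n₀ = 8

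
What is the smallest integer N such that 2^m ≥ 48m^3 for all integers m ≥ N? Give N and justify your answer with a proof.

At m = 18: 262144 < 279936, so the inequality fails and N ≥ 19. We prove 2^m ≥ 48m^3 for all m ≥ 19.
For the base case m = 19: 2^m = 524288 and 48m^3 = 329232, so 524288 ≥ 329232.
Inductive step: assume the claim holds for m = p, so 2^p ≥ 48p^3.
Then 2^(p + 1) = 2·(2^p) ≥ 2·(48p^3).
Also, for p ≥ 19 we have 2·(48p^3) ≥ 48(p+1)^3, since 2 ≥ (1 + 1/p)^3 for all p ≥ 19.
Combining, 2^(p + 1) ≥ 48(p+1)^3.
By induction, the statement is established for all m ≥ 19.
Hence the smallest such N is 19.

N = 19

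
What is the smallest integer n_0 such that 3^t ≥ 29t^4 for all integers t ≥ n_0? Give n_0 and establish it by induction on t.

n_0 = 13

At t = 12: 531441 < 601344, so the inequality fails and n_0 ≥ 13. We prove 3^t ≥ 29t^4 for all t ≥ 13.
When t = 13: 3^t = 1594323 and 29t^4 = 828269, so 1594323 ≥ 828269.
Suppose the result is true for t = j, so 3^j ≥ 29j^4.
Then 3^(j + 1) = 3·(3^j) ≥ 3·(29j^4).
Also, for j ≥ 13 we have 3·(29j^4) ≥ 29(j+1)^4, since 3 ≥ (1 + 1/j)^4 for all j ≥ 13.
Combining, 3^(j + 1) ≥ 29(j+1)^4.
This completes the induction.
Hence the smallest such n_0 is 13.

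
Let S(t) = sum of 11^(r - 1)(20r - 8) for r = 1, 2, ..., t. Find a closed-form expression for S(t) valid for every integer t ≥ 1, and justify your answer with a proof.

S(t) = 11^t(2t - 1) + 1

We claim S(t) = 11^t(2t - 1) + 1 for all t ≥ 1.
Base case (t = 1): S(1) = 12, and the closed form gives 12. They agree.
Inductive step: assume the claim holds for t = r, so S(r) = 11^r(2r - 1) + 1.
Then S(r+1) = S(r) + (11^r(20r + 12)) = (11^r(2r - 1) + 1) + (11^r(20r + 12)).
Simplifying, S(r+1) = 22·11^r·r + 11·11^r + 1 = 11^(r+1)(2(r+1) - 1) + 1,
which is the closed form with t = r+1.
Hence, by induction on t, the claim holds for every t ≥ 1.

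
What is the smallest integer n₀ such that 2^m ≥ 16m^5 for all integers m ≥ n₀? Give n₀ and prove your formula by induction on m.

n₀ = 29

At m = 28: 268435456 < 275365888, so the inequality fails and n₀ ≥ 29. We prove 2^m ≥ 16m^5 for all m ≥ 29.
For the base case m = 29: 2^m = 536870912 and 16m^5 = 328178384, so 536870912 ≥ 328178384.
Inductive step: assume the claim holds for m = k, so 2^k ≥ 16k^5.
Then 2^(k + 1) = 2·(2^k) ≥ 2·(16k^5).
Also, for k ≥ 29 we have 2·(16k^5) ≥ 16(k+1)^5, since 2 ≥ (1 + 1/k)^5 for all k ≥ 29.
Combining, 2^(k + 1) ≥ 16(k+1)^5.
By induction, the statement is established for all m ≥ 29.
Hence the smallest such n₀ is 29.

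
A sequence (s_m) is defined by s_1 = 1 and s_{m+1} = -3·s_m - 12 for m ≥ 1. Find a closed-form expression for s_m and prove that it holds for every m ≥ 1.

Computing the first terms: s_1 = 1, s_2 = -15, s_3 = 33. This suggests s_m = 4(-3)^(m - 1) - 3.
Base case (m = 1): the formula gives 1 = 1 = s_1.
Inductive step: suppose the statement holds for some p ≥ 1, so s_p = 4(-3)^(p - 1) - 3.
Then s_{p+1} = -3·s_p - 12 = -3·(4(-3)^(p - 1) - 3) - 12 = 4(-3)^p - 3 = 4(-3)^((p+1) - 1) - 3,
which is the claimed formula at m = p+1.
Hence, by induction on m, the claim holds for every m ≥ 1.

s_m = 4(-3)^(m - 1) - 3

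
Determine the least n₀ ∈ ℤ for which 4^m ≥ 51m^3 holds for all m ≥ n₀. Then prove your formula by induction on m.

At m = 7: 16384 < 17493, so the inequality fails and n₀ ≥ 8. We prove 4^m ≥ 51m^3 for all m ≥ 8.
Base step (m = 8): 4^m = 65536 and 51m^3 = 26112, so 65536 ≥ 26112.
Inductive step: suppose the statement holds for some p ≥ 8, so 4^p ≥ 51p^3.
Then 4^(p + 1) = 4·(4^p) ≥ 4·(51p^3).
Also, for p ≥ 8 we have 4·(51p^3) ≥ 51(p+1)^3, since 4 ≥ (1 + 1/p)^3 for all p ≥ 8.
Combining, 4^(p + 1) ≥ 51(p+1)^3.
This completes the induction.
Hence the smallest such n₀ is 8.

n₀ = 8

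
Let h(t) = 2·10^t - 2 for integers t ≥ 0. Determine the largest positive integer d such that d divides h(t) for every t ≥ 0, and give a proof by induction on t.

Computing the first values: h(0) = 0 and h(1) = 18; gcd(0, 18) = 18, so d ≤ 18.
We prove 18 | 2·10^t - 2 for all t ≥ 0 by induction on t.
Base case (t = 0): h(0) = 0 = 18·(0), so 18 | h(0).
Suppose the result is true for t = r, i.e. 18 | h(r). Then
h(r+1) = 2·10^(r+1) - 2 = 10·(2·10^r - 2) + 18 = 10·h(r) + 18. The first term is divisible by 18 by the inductive hypothesis, and 18 is divisible by 18. Hence 18 | h(r+1).
Hence, by induction on t, the claim holds for every t ≥ 0.
Therefore the largest such d is 18.

d = 18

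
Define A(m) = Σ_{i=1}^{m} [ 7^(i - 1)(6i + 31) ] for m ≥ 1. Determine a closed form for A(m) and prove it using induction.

We claim A(m) = 7^m(m + 5) - 5 for all m ≥ 1.
Base step (m = 1): A(1) = 37, and the closed form gives 37. They agree.
For the inductive step, assume it holds for an arbitrary i ≥ 1, so A(i) = 7^i(i + 5) - 5.
Then A(i+1) = A(i) + (7^i(6i + 37)) = (7^i(i + 5) - 5) + (7^i(6i + 37)).
Simplifying, A(i+1) = 7·7^i·i + 42·7^i - 5 = 7^(i+1)((i+1) + 5) - 5,
which is the closed form with m = i+1.
This completes the induction.

A(m) = 7^m(m + 5) - 5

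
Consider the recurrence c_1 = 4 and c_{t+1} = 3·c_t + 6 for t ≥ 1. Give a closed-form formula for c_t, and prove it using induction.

c_t = 7·3^(t - 1) - 3

Computing the first terms: c_1 = 4, c_2 = 18, c_3 = 60. This suggests c_t = 7·3^(t - 1) - 3.
When t = 1: the formula gives 4 = 4 = c_1.
Inductive step: suppose the statement holds for some i ≥ 1, so c_i = 7·3^(i - 1) - 3.
Then c_{i+1} = 3·c_i + 6 = 3·(7·3^(i - 1) - 3) + 6 = 7·3^i - 3 = 7·3^((i+1) - 1) - 3,
which is the claimed formula at t = i+1.
This completes the induction.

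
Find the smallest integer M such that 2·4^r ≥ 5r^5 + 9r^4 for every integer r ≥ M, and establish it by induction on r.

At r = 8: 131072 < 200704, so the inequality fails and M ≥ 9. We prove 2·4^r ≥ 5r^5 + 9r^4 for all r ≥ 9.
When r = 9: 2·4^r = 524288 and 5r^5 + 9r^4 = 354294, so 524288 ≥ 354294.
Suppose the result is true for r = j, so 2·4^j ≥ 5j^5 + 9j^4.
Then 2·4^(j + 1) = 4·(2·4^j) ≥ 4·(5j^5 + 9j^4).
Also, for j ≥ 9 we have 4·(5j^5 + 9j^4) ≥ 5(j+1)^5 + 9(j+1)^4, since 4·(5j^5 + 9j^4) − (5(j+1)^5 + 9(j+1)^4) = 15j^5 + 2j^4 - 86j^3 - 104j^2 - 61j - 14, which is nonnegative for all j ≥ 9.
Combining, 2·4^(j + 1) ≥ 5(j+1)^5 + 9(j+1)^4.
Hence, by induction on r, the claim holds for every r ≥ 9.
Hence the smallest such M is 9.

M = 9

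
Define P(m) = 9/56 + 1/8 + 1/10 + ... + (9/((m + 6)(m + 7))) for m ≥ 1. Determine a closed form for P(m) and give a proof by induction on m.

P(m) = 9m/(7(m + 7))

We claim P(m) = 9m/(7(m + 7)) for all m ≥ 1.
Base step (m = 1): P(1) = 9/56, and the closed form gives 9/56. They agree.
For the inductive step, assume it holds for an arbitrary r ≥ 1, so P(r) = 9r/(7(r + 7)).
Then P(r+1) = P(r) + (9/((r + 7)(r + 8))) = (9r/(7(r + 7))) + (9/((r + 7)(r + 8))).
Simplifying, P(r+1) = 9(r + 1)/(7(r + 8)) = 9(r+1)/(7((r+1) + 7)),
which is the closed form with m = r+1.
By induction, the statement is established for all m ≥ 1.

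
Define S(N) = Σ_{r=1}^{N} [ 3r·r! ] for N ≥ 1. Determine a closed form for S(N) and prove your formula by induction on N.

We claim S(N) = (3N + 3)N! - 3 for all N ≥ 1.
Base case (N = 1): S(1) = 3, and the closed form gives 3. They agree.
For the inductive step, assume it holds for an arbitrary r ≥ 1, so S(r) = (3r + 3)r! - 3.
Then S(r+1) = S(r) + (3(r + 1)(r + 1)!) = ((3r + 3)r! - 3) + (3(r + 1)(r + 1)!).
Simplifying, S(r+1) = (3(r+1) + 3)(r+1)! - 3,
which is the closed form with N = r+1.
By induction, the statement is established for all N ≥ 1.

S(N) = (3N + 3)N! - 3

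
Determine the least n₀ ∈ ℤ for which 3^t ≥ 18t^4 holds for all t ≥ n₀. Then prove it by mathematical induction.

At t = 11: 177147 < 263538, so the inequality fails and n₀ ≥ 12. We prove 3^t ≥ 18t^4 for all t ≥ 12.
Base case (t = 12): 3^t = 531441 and 18t^4 = 373248, so 531441 ≥ 373248.
For the inductive step, assume it holds for an arbitrary k ≥ 12, so 3^k ≥ 18k^4.
Then 3^(k + 1) = 3·(3^k) ≥ 3·(18k^4).
Also, for k ≥ 12 we have 3·(18k^4) ≥ 18(k+1)^4, since 3 ≥ (1 + 1/k)^4 for all k ≥ 12.
Combining, 3^(k + 1) ≥ 18(k+1)^4.
By induction, the statement is established for all t ≥ 12.
Hence the smallest such n₀ is 12.

n₀ = 12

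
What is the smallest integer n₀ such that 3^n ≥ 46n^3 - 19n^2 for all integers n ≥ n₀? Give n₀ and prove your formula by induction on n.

At n = 9: 19683 < 31995, so the inequality fails and n₀ ≥ 10. We prove 3^n ≥ 46n^3 - 19n^2 for all n ≥ 10.
When n = 10: 3^n = 59049 and 46n^3 - 19n^2 = 44100, so 59049 ≥ 44100.
For the inductive step, assume it holds for an arbitrary r ≥ 10, so 3^r ≥ 46r^3 - 19r^2.
Then 3^(r + 1) = 3·(3^r) ≥ 3·(46r^3 - 19r^2).
Also, for r ≥ 10 we have 3·(46r^3 - 19r^2) ≥ 46(r+1)^3 - 19(r+1)^2, since 3·(46r^3 - 19r^2) − (46(r+1)^3 - 19(r+1)^2) = 92r^3 - 176r^2 - 100r - 27, which is nonnegative for all r ≥ 10.
Combining, 3^(r + 1) ≥ 46(r+1)^3 - 19(r+1)^2.
By induction, the statement is established for all n ≥ 10.
Hence the smallest such n₀ is 10.

n₀ = 10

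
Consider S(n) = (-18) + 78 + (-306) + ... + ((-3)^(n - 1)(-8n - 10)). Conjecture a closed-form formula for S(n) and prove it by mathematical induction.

We claim S(n) = (-3)^n(2n + 3) - 3 for all n ≥ 1.
When n = 1: S(1) = -18, and the closed form gives -18. They agree.
For the inductive step, assume it holds for an arbitrary k ≥ 1, so S(k) = (-3)^k(2k + 3) - 3.
Then S(k+1) = S(k) + ((-3)^k(-8k - 18)) = ((-3)^k(2k + 3) - 3) + ((-3)^k(-8k - 18)).
Simplifying, S(k+1) = -6(-3)^k·k - 15(-3)^k - 3 = (-3)^(k+1)(2(k+1) + 3) - 3,
which is the closed form with n = k+1.
By the principle of mathematical induction, the result holds for all n ≥ 1.

S(n) = (-3)^n(2n + 3) - 3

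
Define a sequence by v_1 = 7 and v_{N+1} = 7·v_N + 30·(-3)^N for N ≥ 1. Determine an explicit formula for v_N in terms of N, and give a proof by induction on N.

Computing the first terms: v_1 = 7, v_2 = -41, v_3 = -17. This suggests v_N = (-3)^(N + 1) - 2·7^(N - 1).
For the base case N = 1: the formula gives 7 = 7 = v_1.
Suppose the result is true for N = m, so v_m = (-3)^(m + 1) - 2·7^(m - 1).
Then v_{m+1} = 7·v_m + 30·(-3)^m = 7·((-3)^(m + 1) - 2·7^(m - 1)) + 30·(-3)^m = (-3)^(m + 2) - 2·7^m = (-3)^((m+1) + 1) - 2·7^((m+1) - 1),
which is the claimed formula at N = m+1.
By induction, the statement is established for all N ≥ 1.

v_N = (-3)^(N + 1) - 2·7^(N - 1)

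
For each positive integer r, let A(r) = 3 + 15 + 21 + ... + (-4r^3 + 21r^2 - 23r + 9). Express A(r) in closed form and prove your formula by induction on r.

We claim A(r) = -r(r^3 - 5r^2 + 2r - 1) for all r ≥ 1.
Base case (r = 1): A(1) = 3, and the closed form gives 3. They agree.
For the inductive step, assume it holds for an arbitrary p ≥ 1, so A(p) = p(-p^3 + 5p^2 - 2p + 1).
Then A(p+1) = A(p) + (-4p^3 + 9p^2 + 7p + 3) = (p(-p^3 + 5p^2 - 2p + 1)) + (-4p^3 + 9p^2 + 7p + 3).
Simplifying, A(p+1) = -(p + 1)(p^3 - 2p^2 - 5p - 3) = -(p+1)((p+1)^3 - 5(p+1)^2 + 2(p+1) - 1),
which is the closed form with r = p+1.
By the principle of mathematical induction, the result holds for all r ≥ 1.

A(r) = -r(r^3 - 5r^2 + 2r - 1)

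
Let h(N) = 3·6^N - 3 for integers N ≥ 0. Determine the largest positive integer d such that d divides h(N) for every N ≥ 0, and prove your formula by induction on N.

d = 15

Computing the first values: h(0) = 0 and h(1) = 15; gcd(0, 15) = 15, so d ≤ 15.
We prove 15 | 3·6^N - 3 for all N ≥ 0 by induction on N.
Base step (N = 0): h(0) = 0 = 15·(0), so 15 | h(0).
Inductive step: assume the claim holds for N = p, i.e. 15 | h(p). Then
h(p+1) = 3·6^(p+1) - 3 = 6·(3·6^p - 3) + 15 = 6·h(p) + 15. The first term is divisible by 15 by the inductive hypothesis, and 15 is divisible by 15. Hence 15 | h(p+1).
By induction, the statement is established for all N ≥ 0.
Therefore the largest such d is 15.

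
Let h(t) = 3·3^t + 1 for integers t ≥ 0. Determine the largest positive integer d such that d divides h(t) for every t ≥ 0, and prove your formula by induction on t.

Computing the first values: h(0) = 4 and h(1) = 10; gcd(4, 10) = 2, so d ≤ 2.
We prove 2 | 3·3^t + 1 for all t ≥ 0 by induction on t.
For the base case t = 0: h(0) = 4 = 2·(2), so 2 | h(0).
For the inductive step, assume it holds for an arbitrary k ≥ 0, i.e. 2 | h(k). Then
h(k+1) = 3·3^(k+1) + 1 = 3·(3·3^k + 1) - 2 = 3·h(k) - 2. The first term is divisible by 2 by the inductive hypothesis, and -2 is divisible by 2. Hence 2 | h(k+1).
By the principle of mathematical induction, the result holds for all t ≥ 0.
Therefore the largest such d is 2.

d = 2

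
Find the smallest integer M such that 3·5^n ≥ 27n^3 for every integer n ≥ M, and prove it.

At n = 3: 375 < 729, so the inequality fails and M ≥ 4. We prove 3·5^n ≥ 27n^3 for all n ≥ 4.
Base case (n = 4): 3·5^n = 1875 and 27n^3 = 1728, so 1875 ≥ 1728.
For the inductive step, assume it holds for an arbitrary r ≥ 4, so 3·5^r ≥ 27r^3.
Then 3·5^(r + 1) = 5·(3·5^r) ≥ 5·(27r^3).
Also, for r ≥ 4 we have 5·(27r^3) ≥ 27(r+1)^3, since 5 ≥ (1 + 1/r)^3 for all r ≥ 4.
Combining, 3·5^(r + 1) ≥ 27(r+1)^3.
Hence, by induction on n, the claim holds for every n ≥ 4.
Hence the smallest such M is 4.

M = 4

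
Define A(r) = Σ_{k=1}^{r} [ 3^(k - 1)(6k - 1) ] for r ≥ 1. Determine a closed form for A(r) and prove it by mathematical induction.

We claim A(r) = 3^r(3r - 2) + 2 for all r ≥ 1.
When r = 1: A(1) = 5, and the closed form gives 5. They agree.
For the inductive step, assume it holds for an arbitrary k ≥ 1, so A(k) = 3^k(3k - 2) + 2.
Then A(k+1) = A(k) + (3^k(6k + 5)) = (3^k(3k - 2) + 2) + (3^k(6k + 5)).
Simplifying, A(k+1) = 3^(k + 1) + 3^(k + 2)k + 2 = 3^(k+1)(3(k+1) - 2) + 2,
which is the closed form with r = k+1.
This completes the induction.

A(r) = 3^r(3r - 2) + 2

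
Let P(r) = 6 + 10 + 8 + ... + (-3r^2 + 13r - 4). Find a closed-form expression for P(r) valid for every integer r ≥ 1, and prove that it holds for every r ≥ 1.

P(r) = -r(r^2 - 5r - 2)

We claim P(r) = -r(r^2 - 5r - 2) for all r ≥ 1.
Base step (r = 1): P(1) = 6, and the closed form gives 6. They agree.
Inductive step: suppose the statement holds for some j ≥ 1, so P(j) = j(-j^2 + 5j + 2).
Then P(j+1) = P(j) + (-3j^2 + 7j + 6) = (j(-j^2 + 5j + 2)) + (-3j^2 + 7j + 6).
Simplifying, P(j+1) = -(j + 1)(j^2 - 3j - 6) = -(j+1)((j+1)^2 - 5(j+1) - 2),
which is the closed form with r = j+1.
By the principle of mathematical induction, the result holds for all r ≥ 1.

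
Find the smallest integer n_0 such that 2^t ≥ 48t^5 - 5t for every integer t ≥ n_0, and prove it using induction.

At t = 30: 1073741824 < 1166399850, so the inequality fails and n_0 ≥ 31. We prove 2^t ≥ 48t^5 - 5t for all t ≥ 31.
When t = 31: 2^t = 2147483648 and 48t^5 - 5t = 1374199093, so 2147483648 ≥ 1374199093.
For the inductive step, assume it holds for an arbitrary i ≥ 31, so 2^i ≥ 48i^5 - 5i.
Then 2^(i + 1) = 2·(2^i) ≥ 2·(48i^5 - 5i).
Also, for i ≥ 31 we have 2·(48i^5 - 5i) ≥ 48(i+1)^5 - 5(i+1), since 2·(48i^5 - 5i) − (48(i+1)^5 - 5(i+1)) = 48i^5 - 240i^4 - 480i^3 - 480i^2 - 245i - 43, which is nonnegative for all i ≥ 31.
Combining, 2^(i + 1) ≥ 48(i+1)^5 - 5(i+1).
By induction, the statement is established for all t ≥ 31.
Hence the smallest such n_0 is 31.

n_0 = 31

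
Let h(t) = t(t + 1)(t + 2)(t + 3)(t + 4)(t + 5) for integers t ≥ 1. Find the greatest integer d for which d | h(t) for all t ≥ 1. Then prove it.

Computing the first values: h(1) = 720 and h(2) = 5040; gcd(720, 5040) = 720, so d ≤ 720.
We prove 720 | t(t + 1)(t + 2)(t + 3)(t + 4)(t + 5) for all t ≥ 1 by induction on t.
When t = 1: h(1) = 720 = 720·(1), so 720 | h(1).
Inductive step: assume the claim holds for t = k, i.e. 720 | h(k). Then
h(k+1) − h(k) = (k+1)·(k+2)·(k+3)·(k+4)·(k+5)·(k+6) − k·(k+1)·(k+2)·(k+3)·(k+4)·(k+5) = (k+1)·(k+2)·(k+3)·(k+4)·(k+5)·[(k+6) − k] = 6·(k+1)·(k+2)·(k+3)·(k+4)·(k+5). The product of 5 consecutive integers is divisible by (5)! = 120, so h(k+1) − h(k) is divisible by 6·120 = 720. By the inductive hypothesis 720 | h(k), hence 720 | h(k+1).
By induction, the statement is established for all t ≥ 1.
Therefore the largest such d is 720.

d = 720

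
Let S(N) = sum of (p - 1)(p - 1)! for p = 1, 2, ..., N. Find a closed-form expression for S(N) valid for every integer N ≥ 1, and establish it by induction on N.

We claim S(N) = N! - 1 for all N ≥ 1.
Base case (N = 1): S(1) = 0, and the closed form gives 0. They agree.
Inductive step: suppose the statement holds for some p ≥ 1, so S(p) = p! - 1.
Then S(p+1) = S(p) + (p·p!) = (p! - 1) + (p·p!).
Simplifying, S(p+1) = (p+1)! - 1,
which is the closed form with N = p+1.
By the principle of mathematical induction, the result holds for all N ≥ 1.

S(N) = N! - 1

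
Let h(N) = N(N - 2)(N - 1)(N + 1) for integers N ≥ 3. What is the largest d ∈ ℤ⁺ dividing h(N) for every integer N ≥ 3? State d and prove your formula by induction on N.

Computing the first values: h(3) = 24 and h(4) = 120; gcd(24, 120) = 24, so d ≤ 24.
We prove 24 | N(N - 2)(N - 1)(N + 1) for all N ≥ 3 by induction on N.
When N = 3: h(3) = 24 = 24·(1), so 24 | h(3).
For the inductive step, assume it holds for an arbitrary m ≥ 3, i.e. 24 | h(m). Then
h(m+1) − h(m) = (m-1)·m·(m+1)·(m+2) − (m-2)·(m-1)·m·(m+1) = (m-1)·m·(m+1)·[(m+2) − (m-2)] = 4·(m-1)·m·(m+1). The product of 3 consecutive integers is divisible by (3)! = 6, so h(m+1) − h(m) is divisible by 4·6 = 24. By the inductive hypothesis 24 | h(m), hence 24 | h(m+1).
Hence, by induction on N, the claim holds for every N ≥ 3.
Therefore the largest such d is 24.

d = 24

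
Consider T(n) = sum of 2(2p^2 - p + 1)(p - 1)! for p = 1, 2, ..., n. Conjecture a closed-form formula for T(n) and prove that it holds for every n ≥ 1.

T(n) = (4n + 2)n! - 2

We claim T(n) = (4n + 2)n! - 2 for all n ≥ 1.
When n = 1: T(1) = 4, and the closed form gives 4. They agree.
Inductive step: assume the claim holds for n = p, so T(p) = (4p + 2)p! - 2.
Then T(p+1) = T(p) + (2(2p^2 + 3p + 2)p!) = ((4p + 2)p! - 2) + (2(2p^2 + 3p + 2)p!).
Simplifying, T(p+1) = (4(p+1) + 2)(p+1)! - 2,
which is the closed form with n = p+1.
Hence, by induction on n, the claim holds for every n ≥ 1.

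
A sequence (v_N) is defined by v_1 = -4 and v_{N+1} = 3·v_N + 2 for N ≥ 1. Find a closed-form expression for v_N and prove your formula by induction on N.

v_N = -3^N - 1

Computing the first terms: v_1 = -4, v_2 = -10, v_3 = -28. This suggests v_N = -3^N - 1.
Base case (N = 1): the formula gives -4 = -4 = v_1.
For the inductive step, assume it holds for an arbitrary k ≥ 1, so v_k = -3^k - 1.
Then v_{k+1} = 3·v_k + 2 = 3·(-3^k - 1) + 2 = -3^(k + 1) - 1,
which is the claimed formula at N = k+1.
Hence, by induction on N, the claim holds for every N ≥ 1.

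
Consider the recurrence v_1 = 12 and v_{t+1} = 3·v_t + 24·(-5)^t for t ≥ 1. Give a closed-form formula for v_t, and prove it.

v_t = -3(-5)^t - 3^t

Computing the first terms: v_1 = 12, v_2 = -84, v_3 = 348. This suggests v_t = -3(-5)^t - 3^t.
For the base case t = 1: the formula gives 12 = 12 = v_1.
Suppose the result is true for t = k, so v_k = -3(-5)^k - 3^k.
Then v_{k+1} = 3·v_k + 24·(-5)^k = 3·(-3(-5)^k - 3^k) + 24·(-5)^k = -3(-5)^(k + 1) - 3^(k + 1),
which is the claimed formula at t = k+1.
This completes the induction.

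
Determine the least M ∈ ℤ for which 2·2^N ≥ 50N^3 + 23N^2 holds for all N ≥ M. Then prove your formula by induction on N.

M = 17

At N = 16: 131072 < 210688, so the inequality fails and M ≥ 17. We prove 2·2^N ≥ 50N^3 + 23N^2 for all N ≥ 17.
Base step (N = 17): 2·2^N = 262144 and 50N^3 + 23N^2 = 252297, so 262144 ≥ 252297.
For the inductive step, assume it holds for an arbitrary k ≥ 17, so 2·2^k ≥ 50k^3 + 23k^2.
Then 2·2^(k + 1) = 2·(2·2^k) ≥ 2·(50k^3 + 23k^2).
Also, for k ≥ 17 we have 2·(50k^3 + 23k^2) ≥ 50(k+1)^3 + 23(k+1)^2, since 2·(50k^3 + 23k^2) − (50(k+1)^3 + 23(k+1)^2) = 50k^3 - 127k^2 - 196k - 73, which is nonnegative for all k ≥ 17.
Combining, 2·2^(k + 1) ≥ 50(k+1)^3 + 23(k+1)^2.
Hence, by induction on N, the claim holds for every N ≥ 17.
Hence the smallest such M is 17.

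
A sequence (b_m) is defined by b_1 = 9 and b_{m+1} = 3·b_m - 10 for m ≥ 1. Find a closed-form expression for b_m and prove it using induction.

b_m = 4·3^(m - 1) + 5

Computing the first terms: b_1 = 9, b_2 = 17, b_3 = 41. This suggests b_m = 4·3^(m - 1) + 5.
For the base case m = 1: the formula gives 9 = 9 = b_1.
Suppose the result is true for m = j, so b_j = 4·3^(j - 1) + 5.
Then b_{j+1} = 3·b_j - 10 = 3·(4·3^(j - 1) + 5) - 10 = 4·3^j + 5 = 4·3^((j+1) - 1) + 5,
which is the claimed formula at m = j+1.
By the principle of mathematical induction, the result holds for all m ≥ 1.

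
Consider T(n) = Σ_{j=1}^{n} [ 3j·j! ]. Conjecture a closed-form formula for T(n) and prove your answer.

T(n) = 3(n + 1)! - 3

We claim T(n) = 3(n + 1)! - 3 for all n ≥ 1.
When n = 1: T(1) = 3, and the closed form gives 3. They agree.
Suppose the result is true for n = j, so T(j) = 3(j + 1)! - 3.
Then T(j+1) = T(j) + (3(j + 1)(j + 1)!) = (3(j + 1)! - 3) + (3(j + 1)(j + 1)!).
Simplifying, T(j+1) = 3((j+1) + 1)! - 3,
which is the closed form with n = j+1.
By induction, the statement is established for all n ≥ 1.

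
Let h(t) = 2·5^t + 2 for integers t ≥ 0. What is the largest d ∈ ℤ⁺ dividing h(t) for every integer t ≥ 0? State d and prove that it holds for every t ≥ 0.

Computing the first values: h(0) = 4 and h(1) = 12; gcd(4, 12) = 4, so d ≤ 4.
We prove 4 | 2·5^t + 2 for all t ≥ 0 by induction on t.
Base case (t = 0): h(0) = 4 = 4·(1), so 4 | h(0).
Suppose the result is true for t = i, i.e. 4 | h(i). Then
h(i+1) = 2·5^(i+1) + 2 = 5·(2·5^i + 2) - 8 = 5·h(i) - 8. The first term is divisible by 4 by the inductive hypothesis, and -8 is divisible by 4. Hence 4 | h(i+1).
Hence, by induction on t, the claim holds for every t ≥ 0.
Therefore the largest such d is 4.

d = 4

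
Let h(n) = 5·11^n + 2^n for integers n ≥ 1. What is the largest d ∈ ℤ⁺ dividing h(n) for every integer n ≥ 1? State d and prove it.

Computing the first values: h(1) = 57 and h(2) = 609; gcd(57, 609) = 3, so d ≤ 3.
We prove 3 | 5·11^n + 2^n for all n ≥ 1 by induction on n.
When n = 1: h(1) = 57 = 3·(19), so 3 | h(1).
For the inductive step, assume it holds for an arbitrary i ≥ 1, i.e. 3 | h(i). Then
h(i+1) − 11·h(i) = (5·11^(i+1) + 2^(i+1)) − 11·(5·11^i + 2^i) = (1)·2^i·(2 − 11) = (-9)·2^i. Since 3 | h(i) by the inductive hypothesis, 3 | 11·h(i); and 3 | -9 since -9 = 3·-3. Therefore 3 | h(i+1).
This completes the induction.
Therefore the largest such d is 3.

d = 3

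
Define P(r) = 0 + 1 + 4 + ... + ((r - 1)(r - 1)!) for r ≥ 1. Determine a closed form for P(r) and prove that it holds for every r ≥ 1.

We claim P(r) = r! - 1 for all r ≥ 1.
Base case (r = 1): P(1) = 0, and the closed form gives 0. They agree.
For the inductive step, assume it holds for an arbitrary j ≥ 1, so P(j) = j! - 1.
Then P(j+1) = P(j) + (j·j!) = (j! - 1) + (j·j!).
Simplifying, P(j+1) = (j+1)! - 1,
which is the closed form with r = j+1.
Hence, by induction on r, the claim holds for every r ≥ 1.

P(r) = r! - 1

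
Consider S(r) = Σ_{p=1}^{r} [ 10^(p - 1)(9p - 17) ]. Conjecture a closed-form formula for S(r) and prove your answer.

S(r) = 10^r(r - 2) + 2

We claim S(r) = 10^r(r - 2) + 2 for all r ≥ 1.
Base step (r = 1): S(1) = -8, and the closed form gives -8. They agree.
Suppose the result is true for r = p, so S(p) = 10^p(p - 2) + 2.
Then S(p+1) = S(p) + (10^p(9p - 8)) = (10^p(p - 2) + 2) + (10^p(9p - 8)).
Simplifying, S(p+1) = 10·10^p·p - 10·10^p + 2 = 10^(p+1)((p+1) - 2) + 2,
which is the closed form with r = p+1.
By induction, the statement is established for all r ≥ 1.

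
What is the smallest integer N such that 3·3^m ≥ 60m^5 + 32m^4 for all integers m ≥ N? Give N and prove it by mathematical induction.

N = 16

At m = 15: 43046721 < 47182500, so the inequality fails and N ≥ 16. We prove 3·3^m ≥ 60m^5 + 32m^4 for all m ≥ 16.
For the base case m = 16: 3·3^m = 129140163 and 60m^5 + 32m^4 = 65011712, so 129140163 ≥ 65011712.
Suppose the result is true for m = i, so 3·3^i ≥ 60i^5 + 32i^4.
Then 3·3^(i + 1) = 3·(3·3^i) ≥ 3·(60i^5 + 32i^4).
Also, for i ≥ 16 we have 3·(60i^5 + 32i^4) ≥ 60(i+1)^5 + 32(i+1)^4, since 3·(60i^5 + 32i^4) − (60(i+1)^5 + 32(i+1)^4) = 120i^5 - 236i^4 - 728i^3 - 792i^2 - 428i - 92, which is nonnegative for all i ≥ 16.
Combining, 3·3^(i + 1) ≥ 60(i+1)^5 + 32(i+1)^4.
This completes the induction.
Hence the smallest such N is 16.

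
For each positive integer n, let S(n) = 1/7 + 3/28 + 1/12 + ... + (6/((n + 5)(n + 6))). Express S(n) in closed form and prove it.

S(n) = n/(n + 6)

We claim S(n) = n/(n + 6) for all n ≥ 1.
Base step (n = 1): S(1) = 1/7, and the closed form gives 1/7. They agree.
For the inductive step, assume it holds for an arbitrary k ≥ 1, so S(k) = k/(k + 6).
Then S(k+1) = S(k) + (6/((k + 6)(k + 7))) = (k/(k + 6)) + (6/((k + 6)(k + 7))).
Simplifying, S(k+1) = (k + 1)/(k + 7) = (k+1)/((k+1) + 6),
which is the closed form with n = k+1.
Hence, by induction on n, the claim holds for every n ≥ 1.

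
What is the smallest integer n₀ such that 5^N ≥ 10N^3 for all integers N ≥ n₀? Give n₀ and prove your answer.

n₀ = 5

At N = 4: 625 < 640, so the inequality fails and n₀ ≥ 5. We prove 5^N ≥ 10N^3 for all N ≥ 5.
Base step (N = 5): 5^N = 3125 and 10N^3 = 1250, so 3125 ≥ 1250.
Inductive step: suppose the statement holds for some j ≥ 5, so 5^j ≥ 10j^3.
Then 5^(j + 1) = 5·(5^j) ≥ 5·(10j^3).
Also, for j ≥ 5 we have 5·(10j^3) ≥ 10(j+1)^3, since 5 ≥ (1 + 1/j)^3 for all j ≥ 5.
Combining, 5^(j + 1) ≥ 10(j+1)^3.
This completes the induction.
Hence the smallest such n₀ is 5.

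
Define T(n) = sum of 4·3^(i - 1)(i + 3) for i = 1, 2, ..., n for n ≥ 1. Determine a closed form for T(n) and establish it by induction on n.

T(n) = 3^n(2n + 5) - 5

We claim T(n) = 3^n(2n + 5) - 5 for all n ≥ 1.
Base case (n = 1): T(1) = 16, and the closed form gives 16. They agree.
Suppose the result is true for n = i, so T(i) = 3^i(2i + 5) - 5.
Then T(i+1) = T(i) + (4·3^i(i + 4)) = (3^i(2i + 5) - 5) + (4·3^i(i + 4)).
Simplifying, T(i+1) = 6·3^i·i + 21·3^i - 5 = 3^(i+1)(2(i+1) + 5) - 5,
which is the closed form with n = i+1.
By induction, the statement is established for all n ≥ 1.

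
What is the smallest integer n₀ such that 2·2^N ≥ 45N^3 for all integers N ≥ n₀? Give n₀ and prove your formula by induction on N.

n₀ = 17

At N = 16: 131072 < 184320, so the inequality fails and n₀ ≥ 17. We prove 2·2^N ≥ 45N^3 for all N ≥ 17.
For the base case N = 17: 2·2^N = 262144 and 45N^3 = 221085, so 262144 ≥ 221085.
Inductive step: assume the claim holds for N = r, so 2·2^r ≥ 45r^3.
Then 2·2^(r + 1) = 2·(2·2^r) ≥ 2·(45r^3).
Also, for r ≥ 17 we have 2·(45r^3) ≥ 45(r+1)^3, since 2 ≥ (1 + 1/r)^3 for all r ≥ 17.
Combining, 2·2^(r + 1) ≥ 45(r+1)^3.
Hence, by induction on N, the claim holds for every N ≥ 17.
Hence the smallest such n₀ is 17.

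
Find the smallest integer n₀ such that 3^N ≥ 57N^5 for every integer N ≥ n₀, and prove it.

n₀ = 17

At N = 16: 43046721 < 59768832, so the inequality fails and n₀ ≥ 17. We prove 3^N ≥ 57N^5 for all N ≥ 17.
Base step (N = 17): 3^N = 129140163 and 57N^5 = 80931849, so 129140163 ≥ 80931849.
Inductive step: suppose the statement holds for some k ≥ 17, so 3^k ≥ 57k^5.
Then 3^(k + 1) = 3·(3^k) ≥ 3·(57k^5).
Also, for k ≥ 17 we have 3·(57k^5) ≥ 57(k+1)^5, since 3 ≥ (1 + 1/k)^5 for all k ≥ 17.
Combining, 3^(k + 1) ≥ 57(k+1)^5.
Hence, by induction on N, the claim holds for every N ≥ 17.
Hence the smallest such n₀ is 17.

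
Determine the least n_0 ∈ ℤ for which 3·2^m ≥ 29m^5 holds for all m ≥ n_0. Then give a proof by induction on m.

At m = 27: 402653184 < 416118303, so the inequality fails and n_0 ≥ 28. We prove 3·2^m ≥ 29m^5 for all m ≥ 28.
For the base case m = 28: 3·2^m = 805306368 and 29m^5 = 499100672, so 805306368 ≥ 499100672.
For the inductive step, assume it holds for an arbitrary p ≥ 28, so 3·2^p ≥ 29p^5.
Then 3·2^(p + 1) = 2·(3·2^p) ≥ 2·(29p^5).
Also, for p ≥ 28 we have 2·(29p^5) ≥ 29(p+1)^5, since 2 ≥ (1 + 1/p)^5 for all p ≥ 28.
Combining, 3·2^(p + 1) ≥ 29(p+1)^5.
By induction, the statement is established for all m ≥ 28.
Hence the smallest such n_0 is 28.

n_0 = 28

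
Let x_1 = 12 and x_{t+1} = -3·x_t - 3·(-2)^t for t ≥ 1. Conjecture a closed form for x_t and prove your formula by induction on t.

x_t = -3(-2)^t - 2(-3)^t

Computing the first terms: x_1 = 12, x_2 = -30, x_3 = 78. This suggests x_t = -3(-2)^t - 2(-3)^t.
Base case (t = 1): the formula gives 12 = 12 = x_1.
Inductive step: suppose the statement holds for some m ≥ 1, so x_m = -3(-2)^m - 2(-3)^m.
Then x_{m+1} = -3·x_m - 3·(-2)^m = -3·(-3(-2)^m - 2(-3)^m) - 3·(-2)^m = -3(-2)^(m + 1) - 2(-3)^(m + 1),
which is the claimed formula at t = m+1.
Hence, by induction on t, the claim holds for every t ≥ 1.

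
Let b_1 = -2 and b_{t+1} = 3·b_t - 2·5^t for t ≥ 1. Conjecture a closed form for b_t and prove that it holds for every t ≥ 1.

b_t = 3^t - 5^t

Computing the first terms: b_1 = -2, b_2 = -16, b_3 = -98. This suggests b_t = 3^t - 5^t.
When t = 1: the formula gives -2 = -2 = b_1.
Suppose the result is true for t = m, so b_m = 3^m - 5^m.
Then b_{m+1} = 3·b_m - 2·5^m = 3·(3^m - 5^m) - 2·5^m = 3^(m + 1) - 5^(m + 1),
which is the claimed formula at t = m+1.
By induction, the statement is established for all t ≥ 1.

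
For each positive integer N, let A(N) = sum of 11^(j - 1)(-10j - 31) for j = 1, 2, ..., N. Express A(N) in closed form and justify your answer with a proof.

We claim A(N) = -11^N(N + 3) + 3 for all N ≥ 1.
Base case (N = 1): A(1) = -41, and the closed form gives -41. They agree.
Inductive step: assume the claim holds for N = j, so A(j) = -11^j(j + 3) + 3.
Then A(j+1) = A(j) + (11^j(-10j - 41)) = (-11^j(j + 3) + 3) + (11^j(-10j - 41)).
Simplifying, A(j+1) = -11·11^j·j - 44·11^j + 3 = -11^(j+1)((j+1) + 3) + 3,
which is the closed form with N = j+1.
Hence, by induction on N, the claim holds for every N ≥ 1.

A(N) = -11^N(N + 3) + 3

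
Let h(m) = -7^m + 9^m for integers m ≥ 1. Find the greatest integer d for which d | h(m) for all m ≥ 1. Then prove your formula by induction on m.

d = 2

Computing the first values: h(1) = 2 and h(2) = 32; gcd(2, 32) = 2, so d ≤ 2.
We prove 2 | -7^m + 9^m for all m ≥ 1 by induction on m.
For the base case m = 1: h(1) = 2 = 2·(1), so 2 | h(1).
Inductive step: suppose the statement holds for some k ≥ 1, i.e. 2 | h(k). Then
9^{k+1} − 7^{k+1} = 9·9^k − 7·7^k = 9·(9^k − 7^k) + (2)·7^k. The first term is divisible by 2 by the inductive hypothesis, and the second term (2)·7^k is divisible by 2 since 2 | 2. Hence 2 | h(k+1).
By the principle of mathematical induction, the result holds for all m ≥ 1.
Therefore the largest such d is 2.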